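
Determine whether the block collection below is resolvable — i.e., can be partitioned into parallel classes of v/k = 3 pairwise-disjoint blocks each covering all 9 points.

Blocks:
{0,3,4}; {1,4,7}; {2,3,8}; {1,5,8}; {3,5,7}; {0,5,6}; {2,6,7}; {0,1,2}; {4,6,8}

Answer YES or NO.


v = 9, block size k = 3, number of blocks = 9.
For resolvability, blocks must partition into parallel classes of size v/k = 3.
Total blocks must therefore be a multiple of 3: 9 = 3·3 + 0 ⇒ divisible ✓.
Greedy packing gives 3 candidate class(es). Each should be a full parallel class (size 3, covers all 9 points).
  Class 1 (3 blocks): {0,3,4}; {1,5,8}; {2,6,7}. Points covered: [0, 1, 2, 3, 4, 5, 6, 7, 8].
  Class 2 (3 blocks): {1,4,7}; {2,3,8}; {0,5,6}. Points covered: [0, 1, 2, 3, 4, 5, 6, 7, 8].
  Class 3 (3 blocks): {3,5,7}; {0,1,2}; {4,6,8}. Points covered: [0, 1, 2, 3, 4, 5, 6, 7, 8].
All classes full (size 3)? YES. All classes cover every point? YES.
Resolvable? YES.

YES


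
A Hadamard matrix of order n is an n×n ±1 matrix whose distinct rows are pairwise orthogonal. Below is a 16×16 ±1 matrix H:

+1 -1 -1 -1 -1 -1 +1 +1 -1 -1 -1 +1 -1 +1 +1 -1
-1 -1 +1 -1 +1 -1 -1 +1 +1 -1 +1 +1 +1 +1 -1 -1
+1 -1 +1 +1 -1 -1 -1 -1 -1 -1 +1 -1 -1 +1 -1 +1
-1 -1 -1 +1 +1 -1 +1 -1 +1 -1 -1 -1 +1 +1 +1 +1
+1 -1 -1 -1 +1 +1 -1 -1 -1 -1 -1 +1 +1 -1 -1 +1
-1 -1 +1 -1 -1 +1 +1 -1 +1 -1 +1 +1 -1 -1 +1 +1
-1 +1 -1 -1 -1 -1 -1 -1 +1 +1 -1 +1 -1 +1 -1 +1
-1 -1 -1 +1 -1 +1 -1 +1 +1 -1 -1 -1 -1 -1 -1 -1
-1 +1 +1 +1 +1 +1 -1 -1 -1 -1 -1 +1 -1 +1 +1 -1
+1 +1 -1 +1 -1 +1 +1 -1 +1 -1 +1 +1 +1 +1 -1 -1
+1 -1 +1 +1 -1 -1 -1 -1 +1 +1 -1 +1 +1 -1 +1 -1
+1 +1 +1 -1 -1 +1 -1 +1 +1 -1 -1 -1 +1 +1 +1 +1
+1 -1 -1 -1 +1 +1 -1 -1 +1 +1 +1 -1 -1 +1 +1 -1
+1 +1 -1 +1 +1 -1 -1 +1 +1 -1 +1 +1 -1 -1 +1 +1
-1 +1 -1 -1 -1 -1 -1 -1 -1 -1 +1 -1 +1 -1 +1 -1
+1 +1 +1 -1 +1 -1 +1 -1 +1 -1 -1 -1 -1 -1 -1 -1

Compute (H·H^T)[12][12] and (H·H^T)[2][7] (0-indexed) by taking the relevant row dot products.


Row 2 of H: [1, -1, 1, 1, -1, -1, -1, -1, -1, -1, 1, -1, -1, 1, -1, 1].
Row 7 of H: [-1, -1, -1, 1, -1, 1, -1, 1, 1, -1, -1, -1, -1, -1, -1, -1].
Row 12 of H: [1, -1, -1, -1, 1, 1, -1, -1, 1, 1, 1, -1, -1, 1, 1, -1].
(H·H^T)[12][12] = Σ_j H[12][j]·H[12][j] = (1)² + (-1)² + (-1)² + (-1)² + (1)² + (1)² + (-1)² + (-1)² + (1)² + (1)² + (1)² + (-1)² + (-1)² + (1)² + (1)² + (-1)² = 1 + 1 + 1 + 1 + 1 + 1 + 1 + 1 + 1 + 1 + 1 + 1 + 1 + 1 + 1 + 1 = 16.
(H·H^T)[2][7] = Σ_j H[2][j]·H[7][j] = (1)·(-1) + (-1)·(-1) + (1)·(-1) + (1)·(1) + (-1)·(-1) + (-1)·(1) + (-1)·(-1) + (-1)·(1) + (-1)·(1) + (-1)·(-1) + (1)·(-1) + (-1)·(-1) + (-1)·(-1) + (1)·(-1) + (-1)·(-1) + (1)·(-1) = -1 + 1 + -1 + 1 + 1 + -1 + 1 + -1 + -1 + 1 + -1 + 1 + 1 + -1 + 1 + -1 = 0.
So rows 2 and 7 are orthogonal; the diagonal entry equals n = 16.

(12,12) entry = 16; (2,7) entry = 0.


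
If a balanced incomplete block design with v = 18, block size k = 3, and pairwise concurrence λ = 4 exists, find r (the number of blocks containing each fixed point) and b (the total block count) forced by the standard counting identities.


Any 2-(v, k, λ) BIBD satisfies two necessary conditions:
  (i)  Each point sits in r blocks, and counting incidences through any fixed point gives r(k − 1) = λ(v − 1), so r = λ(v − 1)/(k − 1).
  (ii) Total incidences bk = vr, so b = vr/k.
Step 1: r = λ(v − 1)/(k − 1) = 4·(18 − 1)/(3 − 1) = 4·17/2 = 68/2 = 34.
Step 2: b = vr/k = 18·34/3 = 612/3 = 204.
Check integrality: r = 34 ∈ Z ✓, b = 204 ∈ Z ✓.
(These identities are necessary conditions: they determine r and b for any design with these parameters, but do not by themselves prove that one exists.)

r = 34, b = 204.


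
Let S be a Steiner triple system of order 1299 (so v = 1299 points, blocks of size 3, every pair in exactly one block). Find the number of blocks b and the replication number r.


An STS(v) is a 2-(v, 3, 1) BIBD: block size k = 3, λ = 1.
Replication: r(k − 1) = λ(v − 1) ⇒ r·2 = 1299 − 1 = 1298 ⇒ r = 649.
Block count: bk = vr ⇒ b·3 = 1299·649 = 843051 ⇒ b = 281017.

r = 649, b = 281017.


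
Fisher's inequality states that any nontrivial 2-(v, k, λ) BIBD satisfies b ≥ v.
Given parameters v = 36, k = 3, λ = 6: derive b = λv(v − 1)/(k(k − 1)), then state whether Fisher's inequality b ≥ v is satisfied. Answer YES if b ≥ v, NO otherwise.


r = λ(v − 1)/(k − 1) = 6·35/2 = 105.
b = vr/k = 36·105/3 = 1260.
Fisher's inequality: b ≥ v ⇔ 1260 ≥ 36? YES.

YES


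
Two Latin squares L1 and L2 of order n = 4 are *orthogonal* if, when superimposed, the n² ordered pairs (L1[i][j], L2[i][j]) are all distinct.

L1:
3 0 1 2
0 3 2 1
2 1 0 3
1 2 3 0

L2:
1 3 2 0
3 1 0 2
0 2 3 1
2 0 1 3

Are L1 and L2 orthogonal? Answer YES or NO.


Form the n² = 16 superimposed pairs (L1[i][j], L2[i][j]), row by row (rows and columns indexed from 0):
row 0: (3,1) (0,3) (1,2) (2,0)
row 1: (0,3) (3,1) (2,0) (1,2)
row 2: (2,0) (1,2) (0,3) (3,1)
row 3: (1,2) (2,0) (3,1) (0,3)
Orthogonality requires all 16 pairs distinct.
But the pair (0,3) repeats: cell (0,1) has L1 = 0, L2 = 3, and cell (1,0) has L1 = 0, L2 = 3.
A repeated pair means some other pair never occurs (only 4 distinct pairs out of 16), so the squares are not orthogonal.
Conclusion: NO.

NO


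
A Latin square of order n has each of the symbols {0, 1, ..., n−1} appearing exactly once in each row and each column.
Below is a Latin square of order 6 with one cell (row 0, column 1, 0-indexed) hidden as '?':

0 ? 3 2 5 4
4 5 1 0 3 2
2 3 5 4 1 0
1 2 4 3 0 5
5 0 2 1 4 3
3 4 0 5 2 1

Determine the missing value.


Row 0 contains symbols [0, 2, 3, 4, 5] — missing [1].
Column 1 contains symbols [0, 2, 3, 4, 5] — missing [1].
The missing symbol must appear in both missing sets; intersection = [1].
Therefore the hidden value is 1.

Missing value = 1.


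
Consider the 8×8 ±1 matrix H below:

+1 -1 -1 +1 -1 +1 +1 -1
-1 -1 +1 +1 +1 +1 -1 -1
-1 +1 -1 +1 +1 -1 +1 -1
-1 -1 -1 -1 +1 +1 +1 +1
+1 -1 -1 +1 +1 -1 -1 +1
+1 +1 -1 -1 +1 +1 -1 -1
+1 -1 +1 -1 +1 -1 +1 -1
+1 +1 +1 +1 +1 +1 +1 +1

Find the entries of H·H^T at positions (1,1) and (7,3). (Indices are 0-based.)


Row 1 of H: [-1, -1, 1, 1, 1, 1, -1, -1].
Row 3 of H: [-1, -1, -1, -1, 1, 1, 1, 1].
Row 7 of H: [1, 1, 1, 1, 1, 1, 1, 1].
(H·H^T)[1][1] = Σ_j H[1][j]·H[1][j] = (-1)² + (-1)² + (1)² + (1)² + (1)² + (1)² + (-1)² + (-1)² = 1 + 1 + 1 + 1 + 1 + 1 + 1 + 1 = 8.
(H·H^T)[7][3] = Σ_j H[7][j]·H[3][j] = (1)·(-1) + (1)·(-1) + (1)·(-1) + (1)·(-1) + (1)·(1) + (1)·(1) + (1)·(1) + (1)·(1) = -1 + -1 + -1 + -1 + 1 + 1 + 1 + 1 = 0.
So rows 7 and 3 are orthogonal; the diagonal entry equals n = 8.

(1,1) entry = 8; (7,3) entry = 0.


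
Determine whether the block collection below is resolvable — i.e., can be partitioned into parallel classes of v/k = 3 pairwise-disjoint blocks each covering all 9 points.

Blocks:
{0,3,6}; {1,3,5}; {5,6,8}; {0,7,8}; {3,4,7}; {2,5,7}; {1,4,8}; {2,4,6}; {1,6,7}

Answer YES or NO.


v = 9, block size k = 3, number of blocks = 9.
For resolvability, blocks must partition into parallel classes of size v/k = 3.
Total blocks must therefore be a multiple of 3: 9 = 3·3 + 0 ⇒ divisible ✓.
Consider block {5,6,8}. The only other block(s) in the collection disjoint from it are {3,4,7} — just 1 block(s). Any parallel class containing {5,6,8} would need 2 other blocks each disjoint from it, so no parallel class of size 3 can contain {5,6,8}.
Since every block must belong to some parallel class in a resolution, the collection cannot be partitioned into parallel classes.
Resolvable? NO.

NO


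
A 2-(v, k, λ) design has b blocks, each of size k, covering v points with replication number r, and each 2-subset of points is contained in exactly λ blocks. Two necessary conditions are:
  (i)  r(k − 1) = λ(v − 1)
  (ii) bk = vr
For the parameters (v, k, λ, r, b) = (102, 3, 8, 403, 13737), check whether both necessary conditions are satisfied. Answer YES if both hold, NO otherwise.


Condition (i): r(k − 1) = 403·2 = 806; λ(v − 1) = 8·101 = 808. Match? NO.
Condition (ii): bk = 13737·3 = 41211; vr = 102·403 = 41106. Match? NO.
Both conditions hold? NO.

NO


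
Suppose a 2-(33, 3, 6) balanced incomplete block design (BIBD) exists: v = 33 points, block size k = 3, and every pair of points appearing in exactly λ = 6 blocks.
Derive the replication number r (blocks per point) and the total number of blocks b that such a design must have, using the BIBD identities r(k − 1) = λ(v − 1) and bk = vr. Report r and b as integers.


Any 2-(v, k, λ) BIBD satisfies two necessary conditions:
  (i)  Each point sits in r blocks, and counting incidences through any fixed point gives r(k − 1) = λ(v − 1), so r = λ(v − 1)/(k − 1).
  (ii) Total incidences bk = vr, so b = vr/k.
Step 1: r = λ(v − 1)/(k − 1) = 6·(33 − 1)/(3 − 1) = 6·32/2 = 192/2 = 96.
Step 2: b = vr/k = 33·96/3 = 3168/3 = 1056.
Check integrality: r = 96 ∈ Z ✓, b = 1056 ∈ Z ✓.
(These identities are necessary conditions: they determine r and b for any design with these parameters, but do not by themselves prove that one exists.)

r = 96, b = 1056.


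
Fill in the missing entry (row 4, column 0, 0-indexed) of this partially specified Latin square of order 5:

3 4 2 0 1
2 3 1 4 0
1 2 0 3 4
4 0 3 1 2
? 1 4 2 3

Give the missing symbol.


Row 4 contains symbols [1, 2, 3, 4] — missing [0].
Column 0 contains symbols [1, 2, 3, 4] — missing [0].
The missing symbol must appear in both missing sets; intersection = [0].
Therefore the hidden value is 0.

Missing value = 0.


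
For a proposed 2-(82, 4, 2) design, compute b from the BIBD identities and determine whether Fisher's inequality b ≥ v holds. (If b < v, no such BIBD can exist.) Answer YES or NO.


b = λv(v − 1)/(k(k − 1)) = 2·82·81/(4·3) = 13284/12 = 1107.
Compare with v = 82: b ≥ v, so Fisher's inequality holds.

YES


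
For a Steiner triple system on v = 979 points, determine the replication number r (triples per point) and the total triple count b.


An STS(v) is a 2-(v, 3, 1) BIBD: block size k = 3, λ = 1.
Replication: r(k − 1) = λ(v − 1) ⇒ r·2 = 979 − 1 = 978 ⇒ r = 489.
Block count: bk = vr ⇒ b·3 = 979·489 = 478731 ⇒ b = 159577.
(Check via b = v(v − 1)/6 = 979·978/6 = 957462/6 = 159577.)

r = 489, b = 159577.


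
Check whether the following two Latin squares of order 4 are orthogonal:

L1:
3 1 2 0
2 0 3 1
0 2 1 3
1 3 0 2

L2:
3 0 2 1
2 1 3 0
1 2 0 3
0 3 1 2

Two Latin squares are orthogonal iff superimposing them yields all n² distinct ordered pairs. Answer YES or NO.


Form the n² = 16 superimposed pairs (L1[i][j], L2[i][j]), row by row (rows and columns indexed from 0):
row 0: (3,3) (1,0) (2,2) (0,1)
row 1: (2,2) (0,1) (3,3) (1,0)
row 2: (0,1) (2,2) (1,0) (3,3)
row 3: (1,0) (3,3) (0,1) (2,2)
Orthogonality requires all 16 pairs distinct.
But the pair (2,2) repeats: cell (0,2) has L1 = 2, L2 = 2, and cell (1,0) has L1 = 2, L2 = 2.
A repeated pair means some other pair never occurs (only 4 distinct pairs out of 16), so the squares are not orthogonal.
Conclusion: NO.

NO


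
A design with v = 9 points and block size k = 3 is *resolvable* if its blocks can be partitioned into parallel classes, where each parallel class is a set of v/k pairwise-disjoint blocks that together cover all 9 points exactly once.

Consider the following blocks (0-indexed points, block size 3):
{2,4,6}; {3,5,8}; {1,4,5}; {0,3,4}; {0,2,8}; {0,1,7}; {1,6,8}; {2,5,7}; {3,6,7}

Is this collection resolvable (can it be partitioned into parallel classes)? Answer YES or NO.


v = 9, block size k = 3, number of blocks = 9.
For resolvability, blocks must partition into parallel classes of size v/k = 3.
Total blocks must therefore be a multiple of 3: 9 = 3·3 + 0 ⇒ divisible ✓.
Greedy packing gives 3 candidate class(es). Each should be a full parallel class (size 3, covers all 9 points).
  Class 1 (3 blocks): {2,4,6}; {3,5,8}; {0,1,7}. Points covered: [0, 1, 2, 3, 4, 5, 6, 7, 8].
  Class 2 (3 blocks): {1,4,5}; {0,2,8}; {3,6,7}. Points covered: [0, 1, 2, 3, 4, 5, 6, 7, 8].
  Class 3 (3 blocks): {0,3,4}; {1,6,8}; {2,5,7}. Points covered: [0, 1, 2, 3, 4, 5, 6, 7, 8].
All classes full (size 3)? YES. All classes cover every point? YES.
Resolvable? YES.

YES


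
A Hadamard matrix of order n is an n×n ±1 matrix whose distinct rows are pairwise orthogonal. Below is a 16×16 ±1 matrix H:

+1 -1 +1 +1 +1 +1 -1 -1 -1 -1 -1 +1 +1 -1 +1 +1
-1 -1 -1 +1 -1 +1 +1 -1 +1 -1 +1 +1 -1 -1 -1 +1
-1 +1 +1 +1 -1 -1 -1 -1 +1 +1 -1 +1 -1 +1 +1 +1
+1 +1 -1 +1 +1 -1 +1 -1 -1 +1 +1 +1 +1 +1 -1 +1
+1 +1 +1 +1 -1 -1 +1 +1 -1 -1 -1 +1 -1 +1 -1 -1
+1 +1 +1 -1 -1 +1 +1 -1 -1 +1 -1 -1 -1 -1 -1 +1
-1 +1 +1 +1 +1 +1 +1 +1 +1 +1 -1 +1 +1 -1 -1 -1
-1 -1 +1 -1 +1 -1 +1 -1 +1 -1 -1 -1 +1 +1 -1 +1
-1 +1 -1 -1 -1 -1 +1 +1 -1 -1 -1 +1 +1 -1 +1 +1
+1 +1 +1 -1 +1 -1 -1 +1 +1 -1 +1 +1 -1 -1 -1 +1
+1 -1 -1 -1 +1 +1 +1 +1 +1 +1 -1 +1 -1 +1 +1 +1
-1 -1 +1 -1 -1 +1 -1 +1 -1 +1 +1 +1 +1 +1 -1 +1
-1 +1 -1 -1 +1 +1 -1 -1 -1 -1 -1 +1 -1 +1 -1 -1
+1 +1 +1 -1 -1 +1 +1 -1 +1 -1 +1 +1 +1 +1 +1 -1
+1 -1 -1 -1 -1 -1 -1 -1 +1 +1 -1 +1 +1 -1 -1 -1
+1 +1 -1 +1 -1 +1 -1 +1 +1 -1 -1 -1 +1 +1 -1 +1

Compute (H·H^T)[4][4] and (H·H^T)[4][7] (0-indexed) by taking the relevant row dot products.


Row 4 of H: [1, 1, 1, 1, -1, -1, 1, 1, -1, -1, -1, 1, -1, 1, -1, -1].
Row 7 of H: [-1, -1, 1, -1, 1, -1, 1, -1, 1, -1, -1, -1, 1, 1, -1, 1].
(H·H^T)[4][4] = Σ_j H[4][j]·H[4][j] = (1)² + (1)² + (1)² + (1)² + (-1)² + (-1)² + (1)² + (1)² + (-1)² + (-1)² + (-1)² + (1)² + (-1)² + (1)² + (-1)² + (-1)² = 1 + 1 + 1 + 1 + 1 + 1 + 1 + 1 + 1 + 1 + 1 + 1 + 1 + 1 + 1 + 1 = 16.
(H·H^T)[4][7] = Σ_j H[4][j]·H[7][j] = (1)·(-1) + (1)·(-1) + (1)·(1) + (1)·(-1) + (-1)·(1) + (-1)·(-1) + (1)·(1) + (1)·(-1) + (-1)·(1) + (-1)·(-1) + (-1)·(-1) + (1)·(-1) + (-1)·(1) + (1)·(1) + (-1)·(-1) + (-1)·(1) = -1 + -1 + 1 + -1 + -1 + 1 + 1 + -1 + -1 + 1 + 1 + -1 + -1 + 1 + 1 + -1 = -2.
Rows 4 and 7 are not orthogonal (dot product = -2 ≠ 0), so H is not a Hadamard matrix.

(4,4) entry = 16; (4,7) entry = -2.


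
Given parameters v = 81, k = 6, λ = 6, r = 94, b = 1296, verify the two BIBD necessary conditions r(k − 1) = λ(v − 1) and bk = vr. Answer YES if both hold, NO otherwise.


Condition (i): r(k − 1) = 94·5 = 470; λ(v − 1) = 6·80 = 480. Match? NO.
Condition (ii): bk = 1296·6 = 7776; vr = 81·94 = 7614. Match? NO.
Both conditions hold? NO.

NO


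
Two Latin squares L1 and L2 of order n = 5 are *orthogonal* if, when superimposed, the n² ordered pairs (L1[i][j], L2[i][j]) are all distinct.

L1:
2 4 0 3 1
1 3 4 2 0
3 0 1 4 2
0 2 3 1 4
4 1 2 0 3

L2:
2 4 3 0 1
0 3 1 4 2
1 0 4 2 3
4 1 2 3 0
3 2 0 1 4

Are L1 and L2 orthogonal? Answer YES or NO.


Form the n² = 25 superimposed pairs (L1[i][j], L2[i][j]), row by row (rows and columns indexed from 0):
row 0: (2,2) (4,4) (0,3) (3,0) (1,1)
row 1: (1,0) (3,3) (4,1) (2,4) (0,2)
row 2: (3,1) (0,0) (1,4) (4,2) (2,3)
row 3: (0,4) (2,1) (3,2) (1,3) (4,0)
row 4: (4,3) (1,2) (2,0) (0,1) (3,4)
Orthogonality requires all 25 pairs distinct.
Check by first coordinate: for each symbol s of L1, list the L2 entries in the n cells where L1 = s; they must all differ.
  L1 = 0: L2 entries (in reading order) 3, 2, 0, 4, 1 — all 5 distinct ✓
  L1 = 1: L2 entries (in reading order) 1, 0, 4, 3, 2 — all 5 distinct ✓
  L1 = 2: L2 entries (in reading order) 2, 4, 3, 1, 0 — all 5 distinct ✓
  L1 = 3: L2 entries (in reading order) 0, 3, 1, 2, 4 — all 5 distinct ✓
  L1 = 4: L2 entries (in reading order) 4, 1, 2, 0, 3 — all 5 distinct ✓
Every symbol of L1 meets every symbol of L2 exactly once, so all 25 pairs are distinct (25 of 25).
Conclusion: YES.

YES


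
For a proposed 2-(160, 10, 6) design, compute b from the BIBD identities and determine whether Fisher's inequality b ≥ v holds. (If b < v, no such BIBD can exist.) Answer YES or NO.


b = λv(v − 1)/(k(k − 1)) = 6·160·159/(10·9) = 152640/90 = 1696.
Compare with v = 160: b ≥ v, so Fisher's inequality holds.

YES


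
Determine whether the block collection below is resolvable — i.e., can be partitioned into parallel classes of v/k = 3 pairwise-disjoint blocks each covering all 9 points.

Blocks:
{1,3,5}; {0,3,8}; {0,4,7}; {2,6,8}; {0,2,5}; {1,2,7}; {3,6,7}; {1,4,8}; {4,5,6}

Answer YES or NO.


v = 9, block size k = 3, number of blocks = 9.
For resolvability, blocks must partition into parallel classes of size v/k = 3.
Total blocks must therefore be a multiple of 3: 9 = 3·3 + 0 ⇒ divisible ✓.
Greedy packing gives 3 candidate class(es). Each should be a full parallel class (size 3, covers all 9 points).
  Class 1 (3 blocks): {1,3,5}; {0,4,7}; {2,6,8}. Points covered: [0, 1, 2, 3, 4, 5, 6, 7, 8].
  Class 2 (3 blocks): {0,3,8}; {1,2,7}; {4,5,6}. Points covered: [0, 1, 2, 3, 4, 5, 6, 7, 8].
  Class 3 (3 blocks): {0,2,5}; {3,6,7}; {1,4,8}. Points covered: [0, 1, 2, 3, 4, 5, 6, 7, 8].
All classes full (size 3)? YES. All classes cover every point? YES.
Resolvable? YES.

YES


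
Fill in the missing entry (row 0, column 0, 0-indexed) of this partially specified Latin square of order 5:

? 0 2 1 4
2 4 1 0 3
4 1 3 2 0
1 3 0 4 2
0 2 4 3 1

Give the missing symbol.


Row 0 contains symbols [0, 1, 2, 4] — missing [3].
Column 0 contains symbols [0, 1, 2, 4] — missing [3].
The missing symbol must appear in both missing sets; intersection = [3].
Therefore the hidden value is 3.

Missing value = 3.


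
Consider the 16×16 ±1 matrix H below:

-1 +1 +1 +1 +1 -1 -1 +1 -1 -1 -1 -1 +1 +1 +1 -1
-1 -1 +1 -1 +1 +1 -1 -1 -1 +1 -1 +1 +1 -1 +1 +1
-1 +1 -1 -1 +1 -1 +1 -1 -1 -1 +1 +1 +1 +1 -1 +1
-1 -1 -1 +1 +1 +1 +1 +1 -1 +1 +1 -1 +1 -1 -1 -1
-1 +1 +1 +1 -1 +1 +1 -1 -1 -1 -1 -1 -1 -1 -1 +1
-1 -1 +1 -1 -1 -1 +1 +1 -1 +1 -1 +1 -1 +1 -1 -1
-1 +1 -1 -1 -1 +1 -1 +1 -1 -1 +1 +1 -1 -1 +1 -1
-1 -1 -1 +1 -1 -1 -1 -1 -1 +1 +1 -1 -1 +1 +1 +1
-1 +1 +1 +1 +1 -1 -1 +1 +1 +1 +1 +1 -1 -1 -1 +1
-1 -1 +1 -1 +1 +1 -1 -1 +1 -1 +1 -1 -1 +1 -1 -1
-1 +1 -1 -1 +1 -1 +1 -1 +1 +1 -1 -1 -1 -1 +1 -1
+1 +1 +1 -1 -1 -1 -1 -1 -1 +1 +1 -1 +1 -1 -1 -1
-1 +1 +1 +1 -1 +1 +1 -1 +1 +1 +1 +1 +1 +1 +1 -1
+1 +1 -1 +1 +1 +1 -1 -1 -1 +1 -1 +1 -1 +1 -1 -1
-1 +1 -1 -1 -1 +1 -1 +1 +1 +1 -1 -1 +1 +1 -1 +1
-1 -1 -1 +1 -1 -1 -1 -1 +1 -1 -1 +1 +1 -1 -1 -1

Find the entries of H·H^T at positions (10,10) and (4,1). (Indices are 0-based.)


Row 1 of H: [-1, -1, 1, -1, 1, 1, -1, -1, -1, 1, -1, 1, 1, -1, 1, 1].
Row 4 of H: [-1, 1, 1, 1, -1, 1, 1, -1, -1, -1, -1, -1, -1, -1, -1, 1].
Row 10 of H: [-1, 1, -1, -1, 1, -1, 1, -1, 1, 1, -1, -1, -1, -1, 1, -1].
(H·H^T)[10][10] = Σ_j H[10][j]·H[10][j] = (-1)² + (1)² + (-1)² + (-1)² + (1)² + (-1)² + (1)² + (-1)² + (1)² + (1)² + (-1)² + (-1)² + (-1)² + (-1)² + (1)² + (-1)² = 1 + 1 + 1 + 1 + 1 + 1 + 1 + 1 + 1 + 1 + 1 + 1 + 1 + 1 + 1 + 1 = 16.
(H·H^T)[4][1] = Σ_j H[4][j]·H[1][j] = (-1)·(-1) + (1)·(-1) + (1)·(1) + (1)·(-1) + (-1)·(1) + (1)·(1) + (1)·(-1) + (-1)·(-1) + (-1)·(-1) + (-1)·(1) + (-1)·(-1) + (-1)·(1) + (-1)·(1) + (-1)·(-1) + (-1)·(1) + (1)·(1) = 1 + -1 + 1 + -1 + -1 + 1 + -1 + 1 + 1 + -1 + 1 + -1 + -1 + 1 + -1 + 1 = 0.
So rows 4 and 1 are orthogonal; the diagonal entry equals n = 16.

(10,10) entry = 16; (4,1) entry = 0.


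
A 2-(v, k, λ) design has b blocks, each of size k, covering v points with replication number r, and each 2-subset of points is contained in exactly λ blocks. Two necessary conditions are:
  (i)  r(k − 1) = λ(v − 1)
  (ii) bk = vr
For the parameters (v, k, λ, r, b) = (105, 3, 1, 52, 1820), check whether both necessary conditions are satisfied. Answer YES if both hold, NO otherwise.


Condition (i): r(k − 1) = 52·2 = 104; λ(v − 1) = 1·104 = 104. Match? YES.
Condition (ii): bk = 1820·3 = 5460; vr = 105·52 = 5460. Match? YES.
Both conditions hold? YES.

YES


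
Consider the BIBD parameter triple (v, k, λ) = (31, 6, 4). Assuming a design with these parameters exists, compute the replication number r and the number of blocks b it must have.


Any 2-(v, k, λ) BIBD satisfies two necessary conditions:
  (i)  Each point sits in r blocks, and counting incidences through any fixed point gives r(k − 1) = λ(v − 1), so r = λ(v − 1)/(k − 1).
  (ii) Total incidences bk = vr, so b = vr/k.
Step 1: r = λ(v − 1)/(k − 1) = 4·(31 − 1)/(6 − 1) = 4·30/5 = 120/5 = 24.
Step 2: b = vr/k = 31·24/6 = 744/6 = 124.
Check integrality: r = 24 ∈ Z ✓, b = 124 ∈ Z ✓.
(These identities are necessary conditions: they determine r and b for any design with these parameters, but do not by themselves prove that one exists.)

r = 24, b = 124.


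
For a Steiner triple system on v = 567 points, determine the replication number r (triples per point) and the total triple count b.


An STS(v) is a 2-(v, 3, 1) BIBD: block size k = 3, λ = 1.
Replication: r(k − 1) = λ(v − 1) ⇒ r·2 = 567 − 1 = 566 ⇒ r = 283.
Block count: b = v(v − 1)/6 = 567·566/6 = 320922/6 = 53487.
(Check via bk = vr: 53487·3 = 160461 = 567·283 = 160461 ✓.)

r = 283, b = 53487.


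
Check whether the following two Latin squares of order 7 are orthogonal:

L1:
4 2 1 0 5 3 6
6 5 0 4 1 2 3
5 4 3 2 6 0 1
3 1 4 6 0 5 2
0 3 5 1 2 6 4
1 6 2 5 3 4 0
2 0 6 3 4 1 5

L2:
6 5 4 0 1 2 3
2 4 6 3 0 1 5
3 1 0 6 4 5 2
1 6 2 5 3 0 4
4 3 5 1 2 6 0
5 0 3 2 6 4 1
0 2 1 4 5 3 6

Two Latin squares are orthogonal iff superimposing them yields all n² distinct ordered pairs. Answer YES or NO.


Form the n² = 49 superimposed pairs (L1[i][j], L2[i][j]), row by row (rows and columns indexed from 0):
row 0: (4,6) (2,5) (1,4) (0,0) (5,1) (3,2) (6,3)
row 1: (6,2) (5,4) (0,6) (4,3) (1,0) (2,1) (3,5)
row 2: (5,3) (4,1) (3,0) (2,6) (6,4) (0,5) (1,2)
row 3: (3,1) (1,6) (4,2) (6,5) (0,3) (5,0) (2,4)
row 4: (0,4) (3,3) (5,5) (1,1) (2,2) (6,6) (4,0)
row 5: (1,5) (6,0) (2,3) (5,2) (3,6) (4,4) (0,1)
row 6: (2,0) (0,2) (6,1) (3,4) (4,5) (1,3) (5,6)
Orthogonality requires all 49 pairs distinct.
Check by first coordinate: for each symbol s of L1, list the L2 entries in the n cells where L1 = s; they must all differ.
  L1 = 0: L2 entries (in reading order) 0, 6, 5, 3, 4, 1, 2 — all 7 distinct ✓
  L1 = 1: L2 entries (in reading order) 4, 0, 2, 6, 1, 5, 3 — all 7 distinct ✓
  L1 = 2: L2 entries (in reading order) 5, 1, 6, 4, 2, 3, 0 — all 7 distinct ✓
  L1 = 3: L2 entries (in reading order) 2, 5, 0, 1, 3, 6, 4 — all 7 distinct ✓
  L1 = 4: L2 entries (in reading order) 6, 3, 1, 2, 0, 4, 5 — all 7 distinct ✓
  L1 = 5: L2 entries (in reading order) 1, 4, 3, 0, 5, 2, 6 — all 7 distinct ✓
  L1 = 6: L2 entries (in reading order) 3, 2, 4, 5, 6, 0, 1 — all 7 distinct ✓
Every symbol of L1 meets every symbol of L2 exactly once, so all 49 pairs are distinct (49 of 49).
Conclusion: YES.

YES


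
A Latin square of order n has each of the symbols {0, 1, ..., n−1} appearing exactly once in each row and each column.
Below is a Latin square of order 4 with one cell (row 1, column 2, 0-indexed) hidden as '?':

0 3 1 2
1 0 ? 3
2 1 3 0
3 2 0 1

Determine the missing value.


Row 1 contains symbols [0, 1, 3] — missing [2].
Column 2 contains symbols [0, 1, 3] — missing [2].
The missing symbol must appear in both missing sets; intersection = [2].
Therefore the hidden value is 2.

Missing value = 2.


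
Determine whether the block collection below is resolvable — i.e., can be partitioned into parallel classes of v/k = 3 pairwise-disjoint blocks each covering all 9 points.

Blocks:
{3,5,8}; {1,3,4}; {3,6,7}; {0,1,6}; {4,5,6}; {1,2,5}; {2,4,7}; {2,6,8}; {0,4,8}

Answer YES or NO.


v = 9, block size k = 3, number of blocks = 9.
For resolvability, blocks must partition into parallel classes of size v/k = 3.
Total blocks must therefore be a multiple of 3: 9 = 3·3 + 0 ⇒ divisible ✓.
Consider block {1,3,4}. The only other block(s) in the collection disjoint from it are {2,6,8} — just 1 block(s). Any parallel class containing {1,3,4} would need 2 other blocks each disjoint from it, so no parallel class of size 3 can contain {1,3,4}.
Since every block must belong to some parallel class in a resolution, the collection cannot be partitioned into parallel classes.
Resolvable? NO.

NO


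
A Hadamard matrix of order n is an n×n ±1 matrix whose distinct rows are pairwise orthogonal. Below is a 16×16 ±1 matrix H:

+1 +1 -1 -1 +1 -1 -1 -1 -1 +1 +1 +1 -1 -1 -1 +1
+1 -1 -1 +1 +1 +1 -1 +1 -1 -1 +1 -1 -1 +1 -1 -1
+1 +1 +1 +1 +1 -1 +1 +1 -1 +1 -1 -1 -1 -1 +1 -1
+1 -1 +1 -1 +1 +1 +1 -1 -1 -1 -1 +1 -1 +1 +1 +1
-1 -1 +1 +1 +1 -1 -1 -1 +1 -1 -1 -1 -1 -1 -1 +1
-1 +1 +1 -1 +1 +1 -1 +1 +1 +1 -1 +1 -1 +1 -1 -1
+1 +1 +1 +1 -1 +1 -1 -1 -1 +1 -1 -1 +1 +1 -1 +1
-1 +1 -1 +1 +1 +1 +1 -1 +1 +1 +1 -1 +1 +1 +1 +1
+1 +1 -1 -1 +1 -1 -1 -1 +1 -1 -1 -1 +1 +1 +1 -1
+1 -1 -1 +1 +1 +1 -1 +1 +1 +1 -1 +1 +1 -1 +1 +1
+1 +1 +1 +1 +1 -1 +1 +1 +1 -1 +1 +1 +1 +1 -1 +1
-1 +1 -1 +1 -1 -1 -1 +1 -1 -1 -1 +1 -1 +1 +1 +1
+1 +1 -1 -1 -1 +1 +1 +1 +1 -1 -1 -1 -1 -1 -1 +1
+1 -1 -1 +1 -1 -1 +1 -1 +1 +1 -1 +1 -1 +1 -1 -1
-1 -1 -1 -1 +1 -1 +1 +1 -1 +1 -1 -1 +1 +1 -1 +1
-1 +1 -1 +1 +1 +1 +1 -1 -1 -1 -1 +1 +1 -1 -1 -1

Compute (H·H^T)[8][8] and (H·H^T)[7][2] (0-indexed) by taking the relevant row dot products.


Row 2 of H: [1, 1, 1, 1, 1, -1, 1, 1, -1, 1, -1, -1, -1, -1, 1, -1].
Row 7 of H: [-1, 1, -1, 1, 1, 1, 1, -1, 1, 1, 1, -1, 1, 1, 1, 1].
Row 8 of H: [1, 1, -1, -1, 1, -1, -1, -1, 1, -1, -1, -1, 1, 1, 1, -1].
(H·H^T)[8][8] = Σ_j H[8][j]·H[8][j] = (1)² + (1)² + (-1)² + (-1)² + (1)² + (-1)² + (-1)² + (-1)² + (1)² + (-1)² + (-1)² + (-1)² + (1)² + (1)² + (1)² + (-1)² = 1 + 1 + 1 + 1 + 1 + 1 + 1 + 1 + 1 + 1 + 1 + 1 + 1 + 1 + 1 + 1 = 16.
(H·H^T)[7][2] = Σ_j H[7][j]·H[2][j] = (-1)·(1) + (1)·(1) + (-1)·(1) + (1)·(1) + (1)·(1) + (1)·(-1) + (1)·(1) + (-1)·(1) + (1)·(-1) + (1)·(1) + (1)·(-1) + (-1)·(-1) + (1)·(-1) + (1)·(-1) + (1)·(1) + (1)·(-1) = -1 + 1 + -1 + 1 + 1 + -1 + 1 + -1 + -1 + 1 + -1 + 1 + -1 + -1 + 1 + -1 = -2.
Rows 7 and 2 are not orthogonal (dot product = -2 ≠ 0), so H is not a Hadamard matrix.

(8,8) entry = 16; (7,2) entry = -2.


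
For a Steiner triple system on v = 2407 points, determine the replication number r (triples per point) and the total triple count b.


An STS(v) is a 2-(v, 3, 1) BIBD: block size k = 3, λ = 1.
Replication: r(k − 1) = λ(v − 1) ⇒ r·2 = 2407 − 1 = 2406 ⇒ r = 1203.
Block count: b = v(v − 1)/6 = 2407·2406/6 = 5791242/6 = 965207.
(Check via bk = vr: 965207·3 = 2895621 = 2407·1203 = 2895621 ✓.)

r = 1203, b = 965207.


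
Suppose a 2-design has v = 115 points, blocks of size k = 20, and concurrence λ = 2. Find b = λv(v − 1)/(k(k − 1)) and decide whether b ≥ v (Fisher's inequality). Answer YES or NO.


b = λv(v − 1)/(k(k − 1)) = 2·115·114/(20·19) = 26220/380 = 69.
Compare with v = 115: b < v, so Fisher's inequality fails.

NO


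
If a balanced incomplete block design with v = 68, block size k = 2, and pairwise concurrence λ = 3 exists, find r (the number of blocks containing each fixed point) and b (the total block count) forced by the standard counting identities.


Any 2-(v, k, λ) BIBD satisfies two necessary conditions:
  (i)  Each point sits in r blocks, and counting incidences through any fixed point gives r(k − 1) = λ(v − 1), so r = λ(v − 1)/(k − 1).
  (ii) Total incidences bk = vr, so b = vr/k.
Step 1: r = λ(v − 1)/(k − 1) = 3·(68 − 1)/(2 − 1) = 3·67/1 = 201/1 = 201.
Step 2: b = vr/k = 68·201/2 = 13668/2 = 6834.
Check integrality: r = 201 ∈ Z ✓, b = 6834 ∈ Z ✓.
(These identities are necessary conditions: they determine r and b for any design with these parameters, but do not by themselves prove that one exists.)

r = 201, b = 6834.


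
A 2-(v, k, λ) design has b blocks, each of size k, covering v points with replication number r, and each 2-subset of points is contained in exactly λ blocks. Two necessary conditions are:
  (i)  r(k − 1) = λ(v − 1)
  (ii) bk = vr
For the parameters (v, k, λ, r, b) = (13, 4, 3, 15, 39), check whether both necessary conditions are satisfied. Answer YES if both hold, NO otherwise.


Condition (i): r(k − 1) = 15·3 = 45; λ(v − 1) = 3·12 = 36. Match? NO.
Condition (ii): bk = 39·4 = 156; vr = 13·15 = 195. Match? NO.
Both conditions hold? NO.

NO


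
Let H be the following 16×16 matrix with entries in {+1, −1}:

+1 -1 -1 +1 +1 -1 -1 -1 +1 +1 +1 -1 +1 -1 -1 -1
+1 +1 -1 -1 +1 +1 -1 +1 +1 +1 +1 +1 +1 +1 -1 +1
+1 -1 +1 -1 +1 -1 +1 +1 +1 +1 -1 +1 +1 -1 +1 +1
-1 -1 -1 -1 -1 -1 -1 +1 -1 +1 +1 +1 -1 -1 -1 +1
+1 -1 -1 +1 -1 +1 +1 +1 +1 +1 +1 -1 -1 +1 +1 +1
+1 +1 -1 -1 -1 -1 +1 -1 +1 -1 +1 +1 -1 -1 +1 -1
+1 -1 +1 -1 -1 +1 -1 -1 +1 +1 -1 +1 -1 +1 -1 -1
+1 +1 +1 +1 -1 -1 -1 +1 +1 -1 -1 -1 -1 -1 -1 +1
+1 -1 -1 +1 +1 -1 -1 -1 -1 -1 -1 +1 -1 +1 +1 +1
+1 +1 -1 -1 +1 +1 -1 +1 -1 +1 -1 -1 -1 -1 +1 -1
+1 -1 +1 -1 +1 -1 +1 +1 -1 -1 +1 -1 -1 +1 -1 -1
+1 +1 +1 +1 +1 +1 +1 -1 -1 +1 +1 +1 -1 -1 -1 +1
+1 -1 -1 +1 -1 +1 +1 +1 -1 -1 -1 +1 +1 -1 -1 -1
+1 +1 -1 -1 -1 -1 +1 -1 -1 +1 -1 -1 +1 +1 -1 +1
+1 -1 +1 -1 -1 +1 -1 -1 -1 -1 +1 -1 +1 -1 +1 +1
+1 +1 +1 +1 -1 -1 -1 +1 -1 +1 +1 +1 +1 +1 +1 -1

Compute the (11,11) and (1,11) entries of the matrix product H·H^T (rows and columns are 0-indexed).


Row 1 of H: [1, 1, -1, -1, 1, 1, -1, 1, 1, 1, 1, 1, 1, 1, -1, 1].
Row 11 of H: [1, 1, 1, 1, 1, 1, 1, -1, -1, 1, 1, 1, -1, -1, -1, 1].
(H·H^T)[11][11] = Σ_j H[11][j]·H[11][j] = (1)² + (1)² + (1)² + (1)² + (1)² + (1)² + (1)² + (-1)² + (-1)² + (1)² + (1)² + (1)² + (-1)² + (-1)² + (-1)² + (1)² = 1 + 1 + 1 + 1 + 1 + 1 + 1 + 1 + 1 + 1 + 1 + 1 + 1 + 1 + 1 + 1 = 16.
(H·H^T)[1][11] = Σ_j H[1][j]·H[11][j] = (1)·(1) + (1)·(1) + (-1)·(1) + (-1)·(1) + (1)·(1) + (1)·(1) + (-1)·(1) + (1)·(-1) + (1)·(-1) + (1)·(1) + (1)·(1) + (1)·(1) + (1)·(-1) + (1)·(-1) + (-1)·(-1) + (1)·(1) = 1 + 1 + -1 + -1 + 1 + 1 + -1 + -1 + -1 + 1 + 1 + 1 + -1 + -1 + 1 + 1 = 2.
Rows 1 and 11 are not orthogonal (dot product = 2 ≠ 0), so H is not a Hadamard matrix.

(11,11) entry = 16; (1,11) entry = 2.


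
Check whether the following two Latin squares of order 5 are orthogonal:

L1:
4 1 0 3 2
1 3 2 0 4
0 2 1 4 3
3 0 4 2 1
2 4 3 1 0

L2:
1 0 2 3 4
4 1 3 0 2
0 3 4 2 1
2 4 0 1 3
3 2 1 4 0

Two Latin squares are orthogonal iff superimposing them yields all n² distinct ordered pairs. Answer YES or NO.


Form the n² = 25 superimposed pairs (L1[i][j], L2[i][j]), row by row (rows and columns indexed from 0):
row 0: (4,1) (1,0) (0,2) (3,3) (2,4)
row 1: (1,4) (3,1) (2,3) (0,0) (4,2)
row 2: (0,0) (2,3) (1,4) (4,2) (3,1)
row 3: (3,2) (0,4) (4,0) (2,1) (1,3)
row 4: (2,3) (4,2) (3,1) (1,4) (0,0)
Orthogonality requires all 25 pairs distinct.
But the pair (0,0) repeats: cell (1,3) has L1 = 0, L2 = 0, and cell (2,0) has L1 = 0, L2 = 0.
A repeated pair means some other pair never occurs (only 15 distinct pairs out of 25), so the squares are not orthogonal.
Conclusion: NO.

NO


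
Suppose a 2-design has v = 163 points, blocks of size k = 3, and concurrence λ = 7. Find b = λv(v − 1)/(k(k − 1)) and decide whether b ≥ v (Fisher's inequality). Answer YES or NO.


b = λv(v − 1)/(k(k − 1)) = 7·163·162/(3·2) = 184842/6 = 30807.
Compare with v = 163: b ≥ v, so Fisher's inequality holds.

YES


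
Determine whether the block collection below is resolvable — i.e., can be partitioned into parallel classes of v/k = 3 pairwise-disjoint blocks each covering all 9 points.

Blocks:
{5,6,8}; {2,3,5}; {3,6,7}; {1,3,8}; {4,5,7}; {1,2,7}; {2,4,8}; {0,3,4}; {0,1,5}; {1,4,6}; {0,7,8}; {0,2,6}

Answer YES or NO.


v = 9, block size k = 3, number of blocks = 12.
For resolvability, blocks must partition into parallel classes of size v/k = 3.
Total blocks must therefore be a multiple of 3: 12 = 3·4 + 0 ⇒ divisible ✓.
Greedy packing gives 4 candidate class(es). Each should be a full parallel class (size 3, covers all 9 points).
  Class 1 (3 blocks): {5,6,8}; {1,2,7}; {0,3,4}. Points covered: [0, 1, 2, 3, 4, 5, 6, 7, 8].
  Class 2 (3 blocks): {2,3,5}; {1,4,6}; {0,7,8}. Points covered: [0, 1, 2, 3, 4, 5, 6, 7, 8].
  Class 3 (3 blocks): {3,6,7}; {2,4,8}; {0,1,5}. Points covered: [0, 1, 2, 3, 4, 5, 6, 7, 8].
  Class 4 (3 blocks): {1,3,8}; {4,5,7}; {0,2,6}. Points covered: [0, 1, 2, 3, 4, 5, 6, 7, 8].
All classes full (size 3)? YES. All classes cover every point? YES.
Resolvable? YES.

YES


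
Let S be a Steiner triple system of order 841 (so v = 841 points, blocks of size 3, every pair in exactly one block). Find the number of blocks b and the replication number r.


An STS(v) is a 2-(v, 3, 1) BIBD: block size k = 3, λ = 1.
Replication: r(k − 1) = λ(v − 1) ⇒ r·2 = 841 − 1 = 840 ⇒ r = 420.
Block count: b = v(v − 1)/6 = 841·840/6 = 706440/6 = 117740.

r = 420, b = 117740.


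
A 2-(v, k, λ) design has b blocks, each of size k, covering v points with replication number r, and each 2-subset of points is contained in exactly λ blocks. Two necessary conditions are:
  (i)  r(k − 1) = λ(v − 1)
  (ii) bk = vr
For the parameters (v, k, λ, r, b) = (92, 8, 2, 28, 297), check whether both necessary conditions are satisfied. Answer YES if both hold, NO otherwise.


Condition (i): r(k − 1) = 28·7 = 196; λ(v − 1) = 2·91 = 182. Match? NO.
Condition (ii): bk = 297·8 = 2376; vr = 92·28 = 2576. Match? NO.
Both conditions hold? NO.

NO


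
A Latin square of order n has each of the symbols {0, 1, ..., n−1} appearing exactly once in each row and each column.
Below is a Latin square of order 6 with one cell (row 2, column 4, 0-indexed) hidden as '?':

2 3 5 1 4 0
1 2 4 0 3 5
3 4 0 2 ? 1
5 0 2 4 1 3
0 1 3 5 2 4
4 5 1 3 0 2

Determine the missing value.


Row 2 contains symbols [0, 1, 2, 3, 4] — missing [5].
Column 4 contains symbols [0, 1, 2, 3, 4] — missing [5].
The missing symbol must appear in both missing sets; intersection = [5].
Therefore the hidden value is 5.

Missing value = 5.


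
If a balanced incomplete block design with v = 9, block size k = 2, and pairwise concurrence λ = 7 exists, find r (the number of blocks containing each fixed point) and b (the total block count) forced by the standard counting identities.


Any 2-(v, k, λ) BIBD satisfies two necessary conditions:
  (i)  Each point sits in r blocks, and counting incidences through any fixed point gives r(k − 1) = λ(v − 1), so r = λ(v − 1)/(k − 1).
  (ii) Total incidences bk = vr, so b = vr/k.
Step 1: r = λ(v − 1)/(k − 1) = 7·(9 − 1)/(2 − 1) = 7·8/1 = 56/1 = 56.
Step 2: b = vr/k = 9·56/2 = 504/2 = 252.
Check integrality: r = 56 ∈ Z ✓, b = 252 ∈ Z ✓.
(These identities are necessary conditions: they determine r and b for any design with these parameters, but do not by themselves prove that one exists.)

r = 56, b = 252.


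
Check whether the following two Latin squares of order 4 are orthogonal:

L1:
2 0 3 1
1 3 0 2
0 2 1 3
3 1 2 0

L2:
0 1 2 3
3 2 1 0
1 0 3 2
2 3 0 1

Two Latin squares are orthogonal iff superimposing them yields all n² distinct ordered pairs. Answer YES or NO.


Form the n² = 16 superimposed pairs (L1[i][j], L2[i][j]), row by row (rows and columns indexed from 0):
row 0: (2,0) (0,1) (3,2) (1,3)
row 1: (1,3) (3,2) (0,1) (2,0)
row 2: (0,1) (2,0) (1,3) (3,2)
row 3: (3,2) (1,3) (2,0) (0,1)
Orthogonality requires all 16 pairs distinct.
But the pair (1,3) repeats: cell (0,3) has L1 = 1, L2 = 3, and cell (1,0) has L1 = 1, L2 = 3.
A repeated pair means some other pair never occurs (only 4 distinct pairs out of 16), so the squares are not orthogonal.
Conclusion: NO.

NO


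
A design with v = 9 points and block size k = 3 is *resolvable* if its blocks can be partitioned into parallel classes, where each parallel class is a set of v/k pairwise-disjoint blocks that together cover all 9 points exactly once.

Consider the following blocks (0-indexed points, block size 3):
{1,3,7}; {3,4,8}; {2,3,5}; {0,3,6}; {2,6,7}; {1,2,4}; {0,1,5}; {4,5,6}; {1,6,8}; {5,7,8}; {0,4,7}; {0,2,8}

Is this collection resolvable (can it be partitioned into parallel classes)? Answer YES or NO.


v = 9, block size k = 3, number of blocks = 12.
For resolvability, blocks must partition into parallel classes of size v/k = 3.
Total blocks must therefore be a multiple of 3: 12 = 3·4 + 0 ⇒ divisible ✓.
Greedy packing gives 4 candidate class(es). Each should be a full parallel class (size 3, covers all 9 points).
  Class 1 (3 blocks): {1,3,7}; {4,5,6}; {0,2,8}. Points covered: [0, 1, 2, 3, 4, 5, 6, 7, 8].
  Class 2 (3 blocks): {3,4,8}; {2,6,7}; {0,1,5}. Points covered: [0, 1, 2, 3, 4, 5, 6, 7, 8].
  Class 3 (3 blocks): {2,3,5}; {1,6,8}; {0,4,7}. Points covered: [0, 1, 2, 3, 4, 5, 6, 7, 8].
  Class 4 (3 blocks): {0,3,6}; {1,2,4}; {5,7,8}. Points covered: [0, 1, 2, 3, 4, 5, 6, 7, 8].
All classes full (size 3)? YES. All classes cover every point? YES.
Resolvable? YES.

YES


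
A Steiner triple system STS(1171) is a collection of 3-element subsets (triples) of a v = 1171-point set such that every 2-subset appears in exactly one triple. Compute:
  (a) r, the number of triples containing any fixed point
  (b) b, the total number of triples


An STS(v) is a 2-(v, 3, 1) BIBD: block size k = 3, λ = 1.
Replication: r(k − 1) = λ(v − 1) ⇒ r·2 = 1171 − 1 = 1170 ⇒ r = 585.
Block count: b = v(v − 1)/6 = 1171·1170/6 = 1370070/6 = 228345.
(Check via bk = vr: 228345·3 = 685035 = 1171·585 = 685035 ✓.)

r = 585, b = 228345.


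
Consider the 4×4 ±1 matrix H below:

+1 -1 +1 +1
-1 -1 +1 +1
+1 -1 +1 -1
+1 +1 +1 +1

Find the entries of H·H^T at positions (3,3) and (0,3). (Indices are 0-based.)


Row 0 of H: [1, -1, 1, 1].
Row 3 of H: [1, 1, 1, 1].
(H·H^T)[3][3] = Σ_j H[3][j]·H[3][j] = (1)² + (1)² + (1)² + (1)² = 1 + 1 + 1 + 1 = 4.
(H·H^T)[0][3] = Σ_j H[0][j]·H[3][j] = (1)·(1) + (-1)·(1) + (1)·(1) + (1)·(1) = 1 + -1 + 1 + 1 = 2.
Rows 0 and 3 are not orthogonal (dot product = 2 ≠ 0), so H is not a Hadamard matrix.

(3,3) entry = 4; (0,3) entry = 2.


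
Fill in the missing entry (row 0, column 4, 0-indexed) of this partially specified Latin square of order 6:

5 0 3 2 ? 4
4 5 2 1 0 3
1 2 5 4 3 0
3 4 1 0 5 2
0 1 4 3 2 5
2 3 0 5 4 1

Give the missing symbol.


Row 0 contains symbols [0, 2, 3, 4, 5] — missing [1].
Column 4 contains symbols [0, 2, 3, 4, 5] — missing [1].
The missing symbol must appear in both missing sets; intersection = [1].
Therefore the hidden value is 1.

Missing value = 1.


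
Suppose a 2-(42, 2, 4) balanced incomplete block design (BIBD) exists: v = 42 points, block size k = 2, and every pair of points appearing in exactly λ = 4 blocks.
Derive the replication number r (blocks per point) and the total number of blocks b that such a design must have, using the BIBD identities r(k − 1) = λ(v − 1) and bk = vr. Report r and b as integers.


Any 2-(v, k, λ) BIBD satisfies two necessary conditions:
  (i)  Each point sits in r blocks, and counting incidences through any fixed point gives r(k − 1) = λ(v − 1), so r = λ(v − 1)/(k − 1).
  (ii) Total incidences bk = vr, so b = vr/k.
Step 1: r = λ(v − 1)/(k − 1) = 4·(42 − 1)/(2 − 1) = 4·41/1 = 164/1 = 164.
Step 2: b = vr/k = 42·164/2 = 6888/2 = 3444.
Check integrality: r = 164 ∈ Z ✓, b = 3444 ∈ Z ✓.
(These identities are necessary conditions: they determine r and b for any design with these parameters, but do not by themselves prove that one exists.)

r = 164, b = 3444.


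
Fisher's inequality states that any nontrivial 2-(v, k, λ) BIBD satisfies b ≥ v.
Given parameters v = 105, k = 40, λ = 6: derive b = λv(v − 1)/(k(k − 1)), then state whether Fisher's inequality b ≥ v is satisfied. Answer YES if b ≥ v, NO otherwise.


r = λ(v − 1)/(k − 1) = 6·104/39 = 16.
b = vr/k = 105·16/40 = 42.
Fisher's inequality: b ≥ v ⇔ 42 ≥ 105? NO.

NO


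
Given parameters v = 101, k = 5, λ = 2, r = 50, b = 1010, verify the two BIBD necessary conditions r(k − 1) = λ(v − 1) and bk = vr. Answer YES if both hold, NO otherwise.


Condition (i): r(k − 1) = 50·4 = 200; λ(v − 1) = 2·100 = 200. Match? YES.
Condition (ii): bk = 1010·5 = 5050; vr = 101·50 = 5050. Match? YES.
Both conditions hold? YES.

YES


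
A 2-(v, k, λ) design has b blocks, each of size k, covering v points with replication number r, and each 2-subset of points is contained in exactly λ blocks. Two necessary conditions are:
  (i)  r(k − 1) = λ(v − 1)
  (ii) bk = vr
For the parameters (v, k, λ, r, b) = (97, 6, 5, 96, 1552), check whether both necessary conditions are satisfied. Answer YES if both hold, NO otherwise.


Condition (i): r(k − 1) = 96·5 = 480; λ(v − 1) = 5·96 = 480. Match? YES.
Condition (ii): bk = 1552·6 = 9312; vr = 97·96 = 9312. Match? YES.
Both conditions hold? YES.

YES
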